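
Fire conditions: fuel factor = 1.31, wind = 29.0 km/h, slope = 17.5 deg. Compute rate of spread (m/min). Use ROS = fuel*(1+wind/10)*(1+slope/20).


Formula: ROS = fuel * (1 + wind/10) * (1 + slope/20)
Wind factor = 1 + 29.0/10 = 3.9
Slope factor = 1 + 17.5/20 = 1.875
ROS = 1.31 * 3.9 * 1.875 = 9.58 m/min

9.58


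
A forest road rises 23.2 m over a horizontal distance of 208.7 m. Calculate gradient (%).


Formula: Gradient = rise / run * 100
Gradient = 23.2 / 208.7 * 100 = 11.1%

11.1


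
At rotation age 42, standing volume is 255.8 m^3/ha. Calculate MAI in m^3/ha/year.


Formula: MAI = Total Volume / Stand Age
MAI = 255.8 m^3/ha / 42 years
MAI = 6.09 m^3/ha/year

6.09


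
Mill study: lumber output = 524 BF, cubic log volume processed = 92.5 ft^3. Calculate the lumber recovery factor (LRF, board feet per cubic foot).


Formula: LRF = Lumber Output (BF) / Log Input (ft^3)
LRF = 524 BF / 92.5 ft^3
LRF = 5.66 BF/ft^3

5.66


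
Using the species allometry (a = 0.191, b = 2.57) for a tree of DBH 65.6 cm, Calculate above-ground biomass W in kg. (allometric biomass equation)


Formula: W = a * DBH^b  (allometric power law)
DBH^b = 65.6^2.57 = 46713.5494
W = 0.191 * 46713.5494 = 8922.3 kg

8922.3


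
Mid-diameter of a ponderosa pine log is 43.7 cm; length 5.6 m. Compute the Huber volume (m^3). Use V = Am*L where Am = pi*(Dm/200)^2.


Huber: V = Am * L,  Am = pi*(Dm/200)^2
Am = pi*(43.7/200)^2 = 0.149987 m^2
V = 0.149987*5.6 = 0.8399 m^3

0.8399


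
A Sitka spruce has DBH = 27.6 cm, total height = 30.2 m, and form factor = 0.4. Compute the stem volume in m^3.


Formula: V = pi * (DBH/200)^2 * H * ff
Radius = DBH/200 = 27.6/200 = 0.138 m
Radius^2 = 0.138^2 = 0.019044 m^2
V = pi * 0.019044 * 30.2 * 0.4
V = 0.723 m^3

0.723


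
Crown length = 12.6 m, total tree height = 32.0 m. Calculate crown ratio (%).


Formula: Crown Ratio = (Crown Length / Total Height) * 100
CR = (12.6 m / 32.0 m) * 100
CR = 0.3937 * 100 = 39.4%

39.4


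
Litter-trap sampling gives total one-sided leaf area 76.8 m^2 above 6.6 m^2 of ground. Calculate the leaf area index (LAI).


Formula: LAI = total leaf area / ground area  (dimensionless)
LAI = 76.8 m^2 / 6.6 m^2
LAI = 11.64

11.64


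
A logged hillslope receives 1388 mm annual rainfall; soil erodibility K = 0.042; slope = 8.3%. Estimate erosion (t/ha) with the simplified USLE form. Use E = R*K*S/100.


Formula: E = R * K * S / 100  (simplified USLE)
R * K = 1388 * 0.042 = 58.296
E = 58.296 * 8.3 / 100 = 4.84 t/ha

4.84


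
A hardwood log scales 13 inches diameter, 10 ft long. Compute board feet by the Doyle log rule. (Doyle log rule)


Doyle: BF = (D - 4)^2 * L / 16
Adjusted diameter = 13 - 4 = 9 in
(D-4)^2 = 9^2 = 81
BF = 81 * 10 / 16 = 51 BF

51


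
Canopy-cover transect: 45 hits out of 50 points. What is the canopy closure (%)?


Formula: Canopy closure = covered points / total points * 100
Closure = 45 / 50 * 100
Closure = 0.9 * 100 = 90.0%

90.0


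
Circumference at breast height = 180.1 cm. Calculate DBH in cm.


Formula: DBH = C / pi
DBH = 180.1 / pi
pi = 3.14159...
DBH = 57.3 cm

57.3


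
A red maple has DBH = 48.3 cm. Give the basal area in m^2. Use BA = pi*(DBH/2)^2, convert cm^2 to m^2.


Formula: BA = pi * (DBH/2)^2 / 10000  (cm^2 to m^2)
Radius = DBH/2 = 48.3/2 = 24.15 cm
BA = pi * 24.15^2 / 10000
   = 1832.2475 cm^2 / 10000
   = 0.1832 m^2

0.1832


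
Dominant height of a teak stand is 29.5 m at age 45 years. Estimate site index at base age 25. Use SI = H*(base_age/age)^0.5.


Formula: SI = H_dom * (base_age / age)^0.5
Age ratio = 25 / 45 = 0.55556
sqrt(age_ratio) = 0.74536
SI = 29.5 * 0.74536 = 22.0 m

22.0


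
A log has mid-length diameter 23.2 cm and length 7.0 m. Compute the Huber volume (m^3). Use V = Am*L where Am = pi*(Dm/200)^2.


Huber: V = Am * L,  Am = pi*(Dm/200)^2
Am = pi*(23.2/200)^2 = 0.042273 m^2
V = 0.042273*7.0 = 0.2959 m^3

0.2959


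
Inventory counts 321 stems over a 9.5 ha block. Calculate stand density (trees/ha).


Formula: Stand Density = N_trees / Area_ha
Density = 321 trees / 9.5 ha
Density = 34 trees/ha

34


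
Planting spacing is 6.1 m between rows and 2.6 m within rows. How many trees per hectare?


Formula: TPH = 10000 m^2/ha / (spacing_x * spacing_y)
Area per tree = 6.1 m * 2.6 m = 15.86 m^2
TPH = 10000 / 15.86 = 631 trees/ha

631


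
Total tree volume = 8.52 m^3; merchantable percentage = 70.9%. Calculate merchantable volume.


Formula: MV = V_total * (merchantable_pct / 100)
Merchantable fraction = 70.9% / 100 = 0.709
MV = 8.52 m^3 * 0.709 = 6.041 m^3

6.041


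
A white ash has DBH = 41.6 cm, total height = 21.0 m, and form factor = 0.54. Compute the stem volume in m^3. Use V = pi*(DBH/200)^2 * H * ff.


Formula: V = pi * (DBH/200)^2 * H * ff
Radius = DBH/200 = 41.6/200 = 0.208 m
Radius^2 = 0.208^2 = 0.043264 m^2
V = pi * 0.043264 * 21.0 * 0.54
V = 1.541 m^3

1.541


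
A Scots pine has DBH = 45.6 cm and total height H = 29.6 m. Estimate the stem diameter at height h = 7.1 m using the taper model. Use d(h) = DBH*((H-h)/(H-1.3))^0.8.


Taper: d(h) = DBH * ((H - h) / (H - 1.3))^0.8
Numerator = H - h = 29.6 - 7.1 = 22.5 m
Denominator = H - 1.3 = 29.6 - 1.3 = 28.3 m
Ratio = 22.5 / 28.3 = 0.79505
d = 45.6 * 0.79505^0.8 = 38.0 cm

38.0


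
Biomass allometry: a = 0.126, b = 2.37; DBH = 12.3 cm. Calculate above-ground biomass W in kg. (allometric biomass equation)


Formula: W = a * DBH^b  (allometric power law)
DBH^b = 12.3^2.37 = 382.891
W = 0.126 * 382.891 = 48.2 kg

48.2


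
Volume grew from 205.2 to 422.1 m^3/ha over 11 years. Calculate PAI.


Formula: PAI = (V_T2 - V_T1) / (T2 - T1)
Volume increment = 422.1 - 205.2 = 216.9 m^3/ha
PAI = 216.9 / 11 = 19.72 m^3/ha/year

19.72


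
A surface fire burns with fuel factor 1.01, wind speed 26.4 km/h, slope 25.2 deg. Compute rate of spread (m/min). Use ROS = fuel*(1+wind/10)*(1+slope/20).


Formula: ROS = fuel * (1 + wind/10) * (1 + slope/20)
Wind factor = 1 + 26.4/10 = 3.64
Slope factor = 1 + 25.2/20 = 2.26
ROS = 1.01 * 3.64 * 2.26 = 8.31 m/min

8.31


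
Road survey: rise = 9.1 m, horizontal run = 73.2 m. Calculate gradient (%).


Formula: Gradient = rise / run * 100
Gradient = 9.1 / 73.2 * 100 = 12.4%

12.4


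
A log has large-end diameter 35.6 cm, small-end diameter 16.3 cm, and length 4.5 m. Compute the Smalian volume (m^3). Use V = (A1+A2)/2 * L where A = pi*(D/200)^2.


Smalian: V = (A1 + A2)/2 * L,  A = pi*(D/200)^2
A1 = pi*(35.6/200)^2 = 0.099538 m^2
A2 = pi*(16.3/200)^2 = 0.020867 m^2
V = (0.099538+0.020867)/2*4.5 = 0.2709 m^3

0.2709


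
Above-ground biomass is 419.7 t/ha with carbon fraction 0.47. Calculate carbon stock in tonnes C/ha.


Formula: Carbon Stock = Biomass * Carbon Fraction
C = 419.7 t/ha * 0.47
C = 197.3 t C/ha

197.3


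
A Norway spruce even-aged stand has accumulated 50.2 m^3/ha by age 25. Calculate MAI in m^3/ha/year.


Formula: MAI = Total Volume / Stand Age
MAI = 50.2 m^3/ha / 25 years
MAI = 2.01 m^3/ha/year

2.01


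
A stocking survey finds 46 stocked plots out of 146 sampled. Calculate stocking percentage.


Formula: Stocking % = stocked plots / total plots * 100
Stocking = 46 / 146 * 100
Stocking = 0.3151 * 100 = 31.5%

31.5


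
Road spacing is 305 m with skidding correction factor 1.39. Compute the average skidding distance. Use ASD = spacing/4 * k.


Formula: ASD = (spacing / 4) * correction
Uncorrected distance = spacing / 4 = 305 / 4 = 76.25 m
ASD = 76.25 * 1.39 = 106 m

106


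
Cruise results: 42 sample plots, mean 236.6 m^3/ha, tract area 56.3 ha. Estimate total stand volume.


Formula: Total Volume = Mean Volume per ha * Total Area
Total Volume = 236.6 m^3/ha * 56.3 ha
Total Volume = 13321 m^3

13321


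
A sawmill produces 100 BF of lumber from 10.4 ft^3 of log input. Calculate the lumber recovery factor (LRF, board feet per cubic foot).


Formula: LRF = Lumber Output (BF) / Log Input (ft^3)
LRF = 100 BF / 10.4 ft^3
LRF = 9.62 BF/ft^3

9.62


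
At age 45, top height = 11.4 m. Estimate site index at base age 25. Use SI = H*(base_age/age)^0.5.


Formula: SI = H_dom * (base_age / age)^0.5
Age ratio = 25 / 45 = 0.55556
sqrt(age_ratio) = 0.74536
SI = 11.4 * 0.74536 = 8.5 m

8.5


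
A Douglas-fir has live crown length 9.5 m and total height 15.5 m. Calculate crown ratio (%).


Formula: Crown Ratio = (Crown Length / Total Height) * 100
CR = (9.5 m / 15.5 m) * 100
CR = 0.6129 * 100 = 61.3%

61.3


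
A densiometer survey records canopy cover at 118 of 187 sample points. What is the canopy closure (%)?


Formula: Canopy closure = covered points / total points * 100
Closure = 118 / 187 * 100
Closure = 0.631 * 100 = 63.1%

63.1


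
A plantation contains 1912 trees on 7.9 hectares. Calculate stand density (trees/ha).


Formula: Stand Density = N_trees / Area_ha
Density = 1912 trees / 7.9 ha
Density = 242 trees/ha

242


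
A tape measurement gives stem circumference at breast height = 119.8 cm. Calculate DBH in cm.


Formula: DBH = C / pi
DBH = 119.8 / pi
pi = 3.14159...
DBH = 38.1 cm

38.1


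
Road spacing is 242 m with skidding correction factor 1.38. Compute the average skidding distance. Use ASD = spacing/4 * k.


Formula: ASD = (spacing / 4) * correction
Uncorrected distance = spacing / 4 = 242 / 4 = 60.5 m
ASD = 60.5 * 1.38 = 83 m

83


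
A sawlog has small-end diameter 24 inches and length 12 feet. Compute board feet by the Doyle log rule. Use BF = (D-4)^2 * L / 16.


Doyle: BF = (D - 4)^2 * L / 16
Adjusted diameter = 24 - 4 = 20 in
(D-4)^2 = 20^2 = 400
BF = 400 * 12 / 16 = 300 BF

300


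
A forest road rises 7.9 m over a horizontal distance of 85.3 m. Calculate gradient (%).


Formula: Gradient = rise / run * 100
Gradient = 7.9 / 85.3 * 100 = 9.3%

9.3


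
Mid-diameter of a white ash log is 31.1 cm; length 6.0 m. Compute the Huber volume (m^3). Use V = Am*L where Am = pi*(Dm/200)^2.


Huber: V = Am * L,  Am = pi*(Dm/200)^2
Am = pi*(31.1/200)^2 = 0.075964 m^2
V = 0.075964*6.0 = 0.4558 m^3

0.4558


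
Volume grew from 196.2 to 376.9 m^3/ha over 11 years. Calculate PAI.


Formula: PAI = (V_T2 - V_T1) / (T2 - T1)
Volume increment = 376.9 - 196.2 = 180.7 m^3/ha
PAI = 180.7 / 11 = 16.43 m^3/ha/year

16.43


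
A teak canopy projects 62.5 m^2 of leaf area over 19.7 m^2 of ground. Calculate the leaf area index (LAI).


Formula: LAI = total leaf area / ground area  (dimensionless)
LAI = 62.5 m^2 / 19.7 m^2
LAI = 3.17

3.17


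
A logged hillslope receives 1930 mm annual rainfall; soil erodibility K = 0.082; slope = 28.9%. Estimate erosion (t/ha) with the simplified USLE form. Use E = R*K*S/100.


Formula: E = R * K * S / 100  (simplified USLE)
R * K = 1930 * 0.082 = 158.26
E = 158.26 * 28.9 / 100 = 45.74 t/ha

45.74


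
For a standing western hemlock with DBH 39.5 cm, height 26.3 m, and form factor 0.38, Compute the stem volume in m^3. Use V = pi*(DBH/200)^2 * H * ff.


Formula: V = pi * (DBH/200)^2 * H * ff
Radius = DBH/200 = 39.5/200 = 0.1975 m
Radius^2 = 0.1975^2 = 0.03900625 m^2
V = pi * 0.03900625 * 26.3 * 0.38
V = 1.225 m^3

1.225


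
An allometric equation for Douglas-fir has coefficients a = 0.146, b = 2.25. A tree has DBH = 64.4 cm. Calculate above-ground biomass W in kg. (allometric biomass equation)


Formula: W = a * DBH^b  (allometric power law)
DBH^b = 64.4^2.25 = 11748.7916
W = 0.146 * 11748.7916 = 1715.3 kg

1715.3


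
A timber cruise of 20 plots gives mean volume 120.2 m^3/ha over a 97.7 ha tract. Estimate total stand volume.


Formula: Total Volume = Mean Volume per ha * Total Area
Total Volume = 120.2 m^3/ha * 97.7 ha
Total Volume = 11744 m^3

11744


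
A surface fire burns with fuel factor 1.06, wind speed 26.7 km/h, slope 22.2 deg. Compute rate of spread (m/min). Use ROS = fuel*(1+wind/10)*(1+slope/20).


Formula: ROS = fuel * (1 + wind/10) * (1 + slope/20)
Wind factor = 1 + 26.7/10 = 3.67
Slope factor = 1 + 22.2/20 = 2.11
ROS = 1.06 * 3.67 * 2.11 = 8.21 m/min

8.21


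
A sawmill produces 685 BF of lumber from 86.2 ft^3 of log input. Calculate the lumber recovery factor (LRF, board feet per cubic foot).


Formula: LRF = Lumber Output (BF) / Log Input (ft^3)
LRF = 685 BF / 86.2 ft^3
LRF = 7.95 BF/ft^3

7.95


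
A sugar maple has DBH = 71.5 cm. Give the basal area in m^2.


Formula: BA = pi * (DBH/2)^2 / 10000  (cm^2 to m^2)
Radius = DBH/2 = 71.5/2 = 35.75 cm
BA = pi * 35.75^2 / 10000
   = 4015.1518 cm^2 / 10000
   = 0.4015 m^2

0.4015


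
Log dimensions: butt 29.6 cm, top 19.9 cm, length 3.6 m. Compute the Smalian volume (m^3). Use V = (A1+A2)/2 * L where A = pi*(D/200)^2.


Smalian: V = (A1 + A2)/2 * L,  A = pi*(D/200)^2
A1 = pi*(29.6/200)^2 = 0.068813 m^2
A2 = pi*(19.9/200)^2 = 0.031103 m^2
V = (0.068813+0.031103)/2*3.6 = 0.1798 m^3

0.1798


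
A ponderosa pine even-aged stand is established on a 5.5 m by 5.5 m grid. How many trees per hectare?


Formula: TPH = 10000 m^2/ha / (spacing_x * spacing_y)
Area per tree = 5.5 m * 5.5 m = 30.25 m^2
TPH = 10000 / 30.25 = 331 trees/ha

331


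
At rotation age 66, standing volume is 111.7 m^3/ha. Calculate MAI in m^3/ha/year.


Formula: MAI = Total Volume / Stand Age
MAI = 111.7 m^3/ha / 66 years
MAI = 1.69 m^3/ha/year

1.69


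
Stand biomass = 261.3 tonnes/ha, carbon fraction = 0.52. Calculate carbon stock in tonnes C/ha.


Formula: Carbon Stock = Biomass * Carbon Fraction
C = 261.3 t/ha * 0.52
C = 135.9 t C/ha

135.9


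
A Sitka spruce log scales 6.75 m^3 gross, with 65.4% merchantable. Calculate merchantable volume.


Formula: MV = V_total * (merchantable_pct / 100)
Merchantable fraction = 65.4% / 100 = 0.654
MV = 6.75 m^3 * 0.654 = 4.415 m^3

4.415


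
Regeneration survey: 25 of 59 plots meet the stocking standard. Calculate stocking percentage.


Formula: Stocking % = stocked plots / total plots * 100
Stocking = 25 / 59 * 100
Stocking = 0.4237 * 100 = 42.4%

42.4


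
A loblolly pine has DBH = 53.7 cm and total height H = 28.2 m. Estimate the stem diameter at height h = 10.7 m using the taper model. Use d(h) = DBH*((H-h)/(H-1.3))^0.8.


Taper: d(h) = DBH * ((H - h) / (H - 1.3))^0.8
Numerator = H - h = 28.2 - 10.7 = 17.5 m
Denominator = H - 1.3 = 28.2 - 1.3 = 26.9 m
Ratio = 17.5 / 26.9 = 0.65056
d = 53.7 * 0.65056^0.8 = 38.1 cm

38.1


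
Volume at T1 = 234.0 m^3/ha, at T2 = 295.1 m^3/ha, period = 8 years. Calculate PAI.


Formula: PAI = (V_T2 - V_T1) / (T2 - T1)
Volume increment = 295.1 - 234.0 = 61.1 m^3/ha
PAI = 61.1 / 8 = 7.64 m^3/ha/year

7.64


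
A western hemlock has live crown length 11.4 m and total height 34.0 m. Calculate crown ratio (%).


Formula: Crown Ratio = (Crown Length / Total Height) * 100
CR = (11.4 m / 34.0 m) * 100
CR = 0.3353 * 100 = 33.5%

33.5


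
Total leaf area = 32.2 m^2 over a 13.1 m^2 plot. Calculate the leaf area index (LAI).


Formula: LAI = total leaf area / ground area  (dimensionless)
LAI = 32.2 m^2 / 13.1 m^2
LAI = 2.46

2.46


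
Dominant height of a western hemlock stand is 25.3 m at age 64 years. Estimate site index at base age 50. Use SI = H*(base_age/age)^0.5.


Formula: SI = H_dom * (base_age / age)^0.5
Age ratio = 50 / 64 = 0.78125
sqrt(age_ratio) = 0.88388
SI = 25.3 * 0.88388 = 22.4 m

22.4


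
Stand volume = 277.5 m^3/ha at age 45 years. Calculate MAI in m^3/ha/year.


Formula: MAI = Total Volume / Stand Age
MAI = 277.5 m^3/ha / 45 years
MAI = 6.17 m^3/ha/year

6.17


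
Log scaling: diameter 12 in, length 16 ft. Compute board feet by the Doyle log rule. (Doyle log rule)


Doyle: BF = (D - 4)^2 * L / 16
Adjusted diameter = 12 - 4 = 8 in
(D-4)^2 = 8^2 = 64
BF = 64 * 16 / 16 = 64 BF

64


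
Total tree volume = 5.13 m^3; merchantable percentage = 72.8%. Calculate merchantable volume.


Formula: MV = V_total * (merchantable_pct / 100)
Merchantable fraction = 72.8% / 100 = 0.728
MV = 5.13 m^3 * 0.728 = 3.735 m^3

3.735


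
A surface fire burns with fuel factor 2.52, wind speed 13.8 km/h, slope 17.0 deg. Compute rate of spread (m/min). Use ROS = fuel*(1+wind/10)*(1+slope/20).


Formula: ROS = fuel * (1 + wind/10) * (1 + slope/20)
Wind factor = 1 + 13.8/10 = 2.38
Slope factor = 1 + 17.0/20 = 1.85
ROS = 2.52 * 2.38 * 1.85 = 11.1 m/min

11.1


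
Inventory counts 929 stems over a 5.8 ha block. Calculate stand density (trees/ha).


Formula: Stand Density = N_trees / Area_ha
Density = 929 trees / 5.8 ha
Density = 160 trees/ha

160


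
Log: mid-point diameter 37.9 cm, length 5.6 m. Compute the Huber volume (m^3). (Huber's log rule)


Huber: V = Am * L,  Am = pi*(Dm/200)^2
Am = pi*(37.9/200)^2 = 0.112815 m^2
V = 0.112815*5.6 = 0.6318 m^3

0.6318


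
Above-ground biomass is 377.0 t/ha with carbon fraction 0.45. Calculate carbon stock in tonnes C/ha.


Formula: Carbon Stock = Biomass * Carbon Fraction
C = 377.0 t/ha * 0.45
C = 169.7 t C/ha

169.7


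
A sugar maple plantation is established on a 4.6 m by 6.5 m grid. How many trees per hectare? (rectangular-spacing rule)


Formula: TPH = 10000 m^2/ha / (spacing_x * spacing_y)
Area per tree = 4.6 m * 6.5 m = 29.9 m^2
TPH = 10000 / 29.9 = 334 trees/ha

334


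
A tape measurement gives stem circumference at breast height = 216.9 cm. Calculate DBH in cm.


Formula: DBH = C / pi
DBH = 216.9 / pi
pi = 3.14159...
DBH = 69.0 cm

69.0


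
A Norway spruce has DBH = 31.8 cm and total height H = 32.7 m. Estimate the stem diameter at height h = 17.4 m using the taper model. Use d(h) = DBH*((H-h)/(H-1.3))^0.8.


Taper: d(h) = DBH * ((H - h) / (H - 1.3))^0.8
Numerator = H - h = 32.7 - 17.4 = 15.3 m
Denominator = H - 1.3 = 32.7 - 1.3 = 31.4 m
Ratio = 15.3 / 31.4 = 0.48726
d = 31.8 * 0.48726^0.8 = 17.9 cm

17.9


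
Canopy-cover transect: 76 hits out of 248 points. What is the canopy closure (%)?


Formula: Canopy closure = covered points / total points * 100
Closure = 76 / 248 * 100
Closure = 0.3065 * 100 = 30.6%

30.6


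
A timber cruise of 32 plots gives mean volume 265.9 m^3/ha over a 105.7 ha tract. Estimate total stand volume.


Formula: Total Volume = Mean Volume per ha * Total Area
Total Volume = 265.9 m^3/ha * 105.7 ha
Total Volume = 28106 m^3

28106


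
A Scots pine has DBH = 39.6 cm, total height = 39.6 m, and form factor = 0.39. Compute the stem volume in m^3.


Formula: V = pi * (DBH/200)^2 * H * ff
Radius = DBH/200 = 39.6/200 = 0.198 m
Radius^2 = 0.198^2 = 0.039204 m^2
V = pi * 0.039204 * 39.6 * 0.39
V = 1.902 m^3

1.902


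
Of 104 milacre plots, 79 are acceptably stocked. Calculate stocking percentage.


Formula: Stocking % = stocked plots / total plots * 100
Stocking = 79 / 104 * 100
Stocking = 0.7596 * 100 = 76.0%

76.0


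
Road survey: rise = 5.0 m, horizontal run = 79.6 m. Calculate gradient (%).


Formula: Gradient = rise / run * 100
Gradient = 5.0 / 79.6 * 100 = 6.3%

6.3


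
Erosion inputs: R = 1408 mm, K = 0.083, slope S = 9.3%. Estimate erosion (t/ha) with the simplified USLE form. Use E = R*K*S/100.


Formula: E = R * K * S / 100  (simplified USLE)
R * K = 1408 * 0.083 = 116.864
E = 116.864 * 9.3 / 100 = 10.87 t/ha

10.87


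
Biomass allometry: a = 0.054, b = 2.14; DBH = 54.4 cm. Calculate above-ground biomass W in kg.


Formula: W = a * DBH^b  (allometric power law)
DBH^b = 54.4^2.14 = 5178.2337
W = 0.054 * 5178.2337 = 279.6 kg

279.6


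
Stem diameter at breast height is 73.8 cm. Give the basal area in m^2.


Formula: BA = pi * (DBH/2)^2 / 10000  (cm^2 to m^2)
Radius = DBH/2 = 73.8/2 = 36.9 cm
BA = pi * 36.9^2 / 10000
   = 4277.624 cm^2 / 10000
   = 0.4278 m^2

0.4278


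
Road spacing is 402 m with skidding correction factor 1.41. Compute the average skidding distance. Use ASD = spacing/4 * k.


Formula: ASD = (spacing / 4) * correction
Uncorrected distance = spacing / 4 = 402 / 4 = 100.5 m
ASD = 100.5 * 1.41 = 142 m

142


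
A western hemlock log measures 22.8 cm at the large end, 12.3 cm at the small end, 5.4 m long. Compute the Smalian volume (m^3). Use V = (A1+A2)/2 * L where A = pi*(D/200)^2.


Smalian: V = (A1 + A2)/2 * L,  A = pi*(D/200)^2
A1 = pi*(22.8/200)^2 = 0.040828 m^2
A2 = pi*(12.3/200)^2 = 0.011882 m^2
V = (0.040828+0.011882)/2*5.4 = 0.1423 m^3

0.1423


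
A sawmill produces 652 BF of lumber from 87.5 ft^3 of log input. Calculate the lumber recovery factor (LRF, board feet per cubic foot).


Formula: LRF = Lumber Output (BF) / Log Input (ft^3)
LRF = 652 BF / 87.5 ft^3
LRF = 7.45 BF/ft^3

7.45


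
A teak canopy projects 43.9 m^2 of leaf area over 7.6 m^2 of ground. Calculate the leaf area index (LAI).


Formula: LAI = total leaf area / ground area  (dimensionless)
LAI = 43.9 m^2 / 7.6 m^2
LAI = 5.78

5.78


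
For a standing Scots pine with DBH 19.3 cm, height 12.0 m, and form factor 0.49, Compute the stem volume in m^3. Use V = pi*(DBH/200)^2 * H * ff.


Formula: V = pi * (DBH/200)^2 * H * ff
Radius = DBH/200 = 19.3/200 = 0.0965 m
Radius^2 = 0.0965^2 = 0.00931225 m^2
V = pi * 0.00931225 * 12.0 * 0.49
V = 0.172 m^3

0.172


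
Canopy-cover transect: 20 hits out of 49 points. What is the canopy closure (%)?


Formula: Canopy closure = covered points / total points * 100
Closure = 20 / 49 * 100
Closure = 0.4082 * 100 = 40.8%

40.8


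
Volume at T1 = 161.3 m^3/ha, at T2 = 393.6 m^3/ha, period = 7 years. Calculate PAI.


Formula: PAI = (V_T2 - V_T1) / (T2 - T1)
Volume increment = 393.6 - 161.3 = 232.3 m^3/ha
PAI = 232.3 / 7 = 33.19 m^3/ha/year

33.19


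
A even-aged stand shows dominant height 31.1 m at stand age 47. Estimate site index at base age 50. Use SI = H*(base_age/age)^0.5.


Formula: SI = H_dom * (base_age / age)^0.5
Age ratio = 50 / 47 = 1.06383
sqrt(age_ratio) = 1.03142
SI = 31.1 * 1.03142 = 32.1 m

32.1


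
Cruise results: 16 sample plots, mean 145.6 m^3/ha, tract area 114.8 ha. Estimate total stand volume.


Formula: Total Volume = Mean Volume per ha * Total Area
Total Volume = 145.6 m^3/ha * 114.8 ha
Total Volume = 16715 m^3

16715


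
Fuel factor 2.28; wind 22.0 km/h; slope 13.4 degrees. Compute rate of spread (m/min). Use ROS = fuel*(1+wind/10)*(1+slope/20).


Formula: ROS = fuel * (1 + wind/10) * (1 + slope/20)
Wind factor = 1 + 22.0/10 = 3.2
Slope factor = 1 + 13.4/20 = 1.67
ROS = 2.28 * 3.2 * 1.67 = 12.18 m/min

12.18


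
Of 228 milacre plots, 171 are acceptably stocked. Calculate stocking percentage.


Formula: Stocking % = stocked plots / total plots * 100
Stocking = 171 / 228 * 100
Stocking = 0.75 * 100 = 75.0%

75.0


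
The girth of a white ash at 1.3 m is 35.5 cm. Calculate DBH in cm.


Formula: DBH = C / pi
DBH = 35.5 / pi
pi = 3.14159...
DBH = 11.3 cm

11.3


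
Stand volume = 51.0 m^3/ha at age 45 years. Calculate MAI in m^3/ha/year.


Formula: MAI = Total Volume / Stand Age
MAI = 51.0 m^3/ha / 45 years
MAI = 1.13 m^3/ha/year

1.13


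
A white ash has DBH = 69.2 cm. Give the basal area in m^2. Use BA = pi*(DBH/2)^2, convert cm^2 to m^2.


Formula: BA = pi * (DBH/2)^2 / 10000  (cm^2 to m^2)
Radius = DBH/2 = 69.2/2 = 34.6 cm
BA = pi * 34.6^2 / 10000
   = 3760.9891 cm^2 / 10000
   = 0.3761 m^2

0.3761


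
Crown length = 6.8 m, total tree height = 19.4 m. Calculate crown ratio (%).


Formula: Crown Ratio = (Crown Length / Total Height) * 100
CR = (6.8 m / 19.4 m) * 100
CR = 0.3505 * 100 = 35.1%

35.1


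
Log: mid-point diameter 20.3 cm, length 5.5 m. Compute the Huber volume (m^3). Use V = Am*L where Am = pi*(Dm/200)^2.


Huber: V = Am * L,  Am = pi*(Dm/200)^2
Am = pi*(20.3/200)^2 = 0.032365 m^2
V = 0.032365*5.5 = 0.178 m^3

0.178


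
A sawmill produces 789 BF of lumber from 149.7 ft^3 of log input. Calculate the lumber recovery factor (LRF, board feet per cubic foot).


Formula: LRF = Lumber Output (BF) / Log Input (ft^3)
LRF = 789 BF / 149.7 ft^3
LRF = 5.27 BF/ft^3

5.27


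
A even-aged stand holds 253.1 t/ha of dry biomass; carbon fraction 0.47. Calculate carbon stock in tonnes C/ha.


Formula: Carbon Stock = Biomass * Carbon Fraction
C = 253.1 t/ha * 0.47
C = 119.0 t C/ha

119.0


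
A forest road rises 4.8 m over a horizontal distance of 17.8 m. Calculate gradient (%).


Formula: Gradient = rise / run * 100
Gradient = 4.8 / 17.8 * 100 = 27.0%

27.0


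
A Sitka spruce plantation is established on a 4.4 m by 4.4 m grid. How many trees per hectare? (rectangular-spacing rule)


Formula: TPH = 10000 m^2/ha / (spacing_x * spacing_y)
Area per tree = 4.4 m * 4.4 m = 19.36 m^2
TPH = 10000 / 19.36 = 517 trees/ha

517


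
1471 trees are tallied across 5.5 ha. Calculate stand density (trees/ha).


Formula: Stand Density = N_trees / Area_ha
Density = 1471 trees / 5.5 ha
Density = 267 trees/ha

267


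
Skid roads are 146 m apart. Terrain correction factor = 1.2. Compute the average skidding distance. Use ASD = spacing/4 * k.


Formula: ASD = (spacing / 4) * correction
Uncorrected distance = spacing / 4 = 146 / 4 = 36.5 m
ASD = 36.5 * 1.2 = 44 m

44


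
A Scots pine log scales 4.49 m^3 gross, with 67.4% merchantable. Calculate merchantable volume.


Formula: MV = V_total * (merchantable_pct / 100)
Merchantable fraction = 67.4% / 100 = 0.674
MV = 4.49 m^3 * 0.674 = 3.026 m^3

3.026


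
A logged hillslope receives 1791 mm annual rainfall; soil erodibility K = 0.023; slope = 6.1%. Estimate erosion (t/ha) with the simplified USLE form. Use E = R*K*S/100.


Formula: E = R * K * S / 100  (simplified USLE)
R * K = 1791 * 0.023 = 41.193
E = 41.193 * 6.1 / 100 = 2.51 t/ha

2.51


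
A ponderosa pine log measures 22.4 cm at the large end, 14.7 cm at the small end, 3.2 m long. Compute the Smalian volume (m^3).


Smalian: V = (A1 + A2)/2 * L,  A = pi*(D/200)^2
A1 = pi*(22.4/200)^2 = 0.039408 m^2
A2 = pi*(14.7/200)^2 = 0.016972 m^2
V = (0.039408+0.016972)/2*3.2 = 0.0902 m^3

0.0902


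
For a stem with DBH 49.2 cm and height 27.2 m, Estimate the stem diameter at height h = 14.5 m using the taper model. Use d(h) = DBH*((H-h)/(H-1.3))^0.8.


Taper: d(h) = DBH * ((H - h) / (H - 1.3))^0.8
Numerator = H - h = 27.2 - 14.5 = 12.7 m
Denominator = H - 1.3 = 27.2 - 1.3 = 25.9 m
Ratio = 12.7 / 25.9 = 0.49035
d = 49.2 * 0.49035^0.8 = 27.8 cm

27.8


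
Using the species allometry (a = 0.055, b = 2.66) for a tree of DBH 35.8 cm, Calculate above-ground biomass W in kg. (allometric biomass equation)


Formula: W = a * DBH^b  (allometric power law)
DBH^b = 35.8^2.66 = 13593.4236
W = 0.055 * 13593.4236 = 747.6 kg

747.6


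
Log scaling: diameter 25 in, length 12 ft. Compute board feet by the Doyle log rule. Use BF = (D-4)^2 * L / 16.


Doyle: BF = (D - 4)^2 * L / 16
Adjusted diameter = 25 - 4 = 21 in
(D-4)^2 = 21^2 = 441
BF = 441 * 12 / 16 = 331 BF

331


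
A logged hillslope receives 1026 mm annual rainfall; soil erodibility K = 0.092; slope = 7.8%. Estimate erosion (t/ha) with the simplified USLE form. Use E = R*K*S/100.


Formula: E = R * K * S / 100  (simplified USLE)
R * K = 1026 * 0.092 = 94.392
E = 94.392 * 7.8 / 100 = 7.36 t/ha

7.36


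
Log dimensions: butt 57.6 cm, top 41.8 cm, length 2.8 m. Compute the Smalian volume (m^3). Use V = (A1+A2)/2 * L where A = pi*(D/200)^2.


Smalian: V = (A1 + A2)/2 * L,  A = pi*(D/200)^2
A1 = pi*(57.6/200)^2 = 0.260576 m^2
A2 = pi*(41.8/200)^2 = 0.137228 m^2
V = (0.260576+0.137228)/2*2.8 = 0.5569 m^3

0.5569


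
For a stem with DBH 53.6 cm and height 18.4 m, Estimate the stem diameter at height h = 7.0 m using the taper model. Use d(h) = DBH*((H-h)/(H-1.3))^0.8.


Taper: d(h) = DBH * ((H - h) / (H - 1.3))^0.8
Numerator = H - h = 18.4 - 7.0 = 11.4 m
Denominator = H - 1.3 = 18.4 - 1.3 = 17.1 m
Ratio = 11.4 / 17.1 = 0.66667
d = 53.6 * 0.66667^0.8 = 38.8 cm

38.8


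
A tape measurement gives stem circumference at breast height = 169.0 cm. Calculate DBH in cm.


Formula: DBH = C / pi
DBH = 169.0 / pi
pi = 3.14159...
DBH = 53.8 cm

53.8


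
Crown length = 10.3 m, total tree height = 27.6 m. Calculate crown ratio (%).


Formula: Crown Ratio = (Crown Length / Total Height) * 100
CR = (10.3 m / 27.6 m) * 100
CR = 0.3732 * 100 = 37.3%

37.3


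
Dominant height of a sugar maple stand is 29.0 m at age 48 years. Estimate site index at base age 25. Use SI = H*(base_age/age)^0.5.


Formula: SI = H_dom * (base_age / age)^0.5
Age ratio = 25 / 48 = 0.52083
sqrt(age_ratio) = 0.72169
SI = 29.0 * 0.72169 = 20.9 m

20.9


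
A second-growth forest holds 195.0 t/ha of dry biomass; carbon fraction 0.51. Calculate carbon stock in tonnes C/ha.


Formula: Carbon Stock = Biomass * Carbon Fraction
C = 195.0 t/ha * 0.51
C = 99.5 t C/ha

99.5


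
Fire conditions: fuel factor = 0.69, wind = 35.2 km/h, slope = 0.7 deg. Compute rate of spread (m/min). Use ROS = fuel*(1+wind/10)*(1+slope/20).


Formula: ROS = fuel * (1 + wind/10) * (1 + slope/20)
Wind factor = 1 + 35.2/10 = 4.52
Slope factor = 1 + 0.7/20 = 1.035
ROS = 0.69 * 4.52 * 1.035 = 3.23 m/min

3.23


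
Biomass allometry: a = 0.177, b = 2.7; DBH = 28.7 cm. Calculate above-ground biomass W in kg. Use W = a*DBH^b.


Formula: W = a * DBH^b  (allometric power law)
DBH^b = 28.7^2.7 = 8635.3734
W = 0.177 * 8635.3734 = 1528.5 kg

1528.5


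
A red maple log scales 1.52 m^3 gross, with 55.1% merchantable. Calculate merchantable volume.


Formula: MV = V_total * (merchantable_pct / 100)
Merchantable fraction = 55.1% / 100 = 0.551
MV = 1.52 m^3 * 0.551 = 0.838 m^3

0.838


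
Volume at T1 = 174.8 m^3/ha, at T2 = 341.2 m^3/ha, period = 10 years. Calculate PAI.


Formula: PAI = (V_T2 - V_T1) / (T2 - T1)
Volume increment = 341.2 - 174.8 = 166.4 m^3/ha
PAI = 166.4 / 10 = 16.64 m^3/ha/year

16.64


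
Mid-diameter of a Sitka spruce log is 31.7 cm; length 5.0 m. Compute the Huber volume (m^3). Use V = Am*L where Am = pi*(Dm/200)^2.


Huber: V = Am * L,  Am = pi*(Dm/200)^2
Am = pi*(31.7/200)^2 = 0.078924 m^2
V = 0.078924*5.0 = 0.3946 m^3

0.3946


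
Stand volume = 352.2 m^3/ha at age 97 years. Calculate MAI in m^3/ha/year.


Formula: MAI = Total Volume / Stand Age
MAI = 352.2 m^3/ha / 97 years
MAI = 3.63 m^3/ha/year

3.63


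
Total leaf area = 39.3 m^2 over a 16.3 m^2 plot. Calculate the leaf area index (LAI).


Formula: LAI = total leaf area / ground area  (dimensionless)
LAI = 39.3 m^2 / 16.3 m^2
LAI = 2.41

2.41


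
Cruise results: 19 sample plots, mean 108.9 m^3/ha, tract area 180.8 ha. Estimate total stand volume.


Formula: Total Volume = Mean Volume per ha * Total Area
Total Volume = 108.9 m^3/ha * 180.8 ha
Total Volume = 19689 m^3

19689


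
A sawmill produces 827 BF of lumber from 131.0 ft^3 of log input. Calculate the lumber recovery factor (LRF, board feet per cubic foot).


Formula: LRF = Lumber Output (BF) / Log Input (ft^3)
LRF = 827 BF / 131.0 ft^3
LRF = 6.31 BF/ft^3

6.31


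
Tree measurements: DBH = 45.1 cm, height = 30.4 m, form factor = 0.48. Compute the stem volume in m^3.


Formula: V = pi * (DBH/200)^2 * H * ff
Radius = DBH/200 = 45.1/200 = 0.2255 m
Radius^2 = 0.2255^2 = 0.05085025 m^2
V = pi * 0.05085025 * 30.4 * 0.48
V = 2.331 m^3

2.331


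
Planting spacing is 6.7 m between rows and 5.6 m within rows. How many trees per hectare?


Formula: TPH = 10000 m^2/ha / (spacing_x * spacing_y)
Area per tree = 6.7 m * 5.6 m = 37.52 m^2
TPH = 10000 / 37.52 = 267 trees/ha

267


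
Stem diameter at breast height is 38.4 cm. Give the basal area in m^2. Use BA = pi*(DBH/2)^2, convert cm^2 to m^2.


Formula: BA = pi * (DBH/2)^2 / 10000  (cm^2 to m^2)
Radius = DBH/2 = 38.4/2 = 19.2 cm
BA = pi * 19.2^2 / 10000
   = 1158.1167 cm^2 / 10000
   = 0.1158 m^2

0.1158


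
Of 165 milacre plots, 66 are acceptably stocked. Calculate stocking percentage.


Formula: Stocking % = stocked plots / total plots * 100
Stocking = 66 / 165 * 100
Stocking = 0.4 * 100 = 40.0%

40.0


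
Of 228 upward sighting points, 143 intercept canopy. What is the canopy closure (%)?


Formula: Canopy closure = covered points / total points * 100
Closure = 143 / 228 * 100
Closure = 0.6272 * 100 = 62.7%

62.7


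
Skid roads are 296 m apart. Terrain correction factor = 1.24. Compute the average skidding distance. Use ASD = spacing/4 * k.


Formula: ASD = (spacing / 4) * correction
Uncorrected distance = spacing / 4 = 296 / 4 = 74 m
ASD = 74 * 1.24 = 92 m

92


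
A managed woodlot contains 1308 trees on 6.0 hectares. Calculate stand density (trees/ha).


Formula: Stand Density = N_trees / Area_ha
Density = 1308 trees / 6.0 ha
Density = 218 trees/ha

218


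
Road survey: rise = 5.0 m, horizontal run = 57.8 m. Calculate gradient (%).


Formula: Gradient = rise / run * 100
Gradient = 5.0 / 57.8 * 100 = 8.7%

8.7


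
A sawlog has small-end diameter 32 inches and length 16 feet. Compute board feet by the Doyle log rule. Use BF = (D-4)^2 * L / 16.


Doyle: BF = (D - 4)^2 * L / 16
Adjusted diameter = 32 - 4 = 28 in
(D-4)^2 = 28^2 = 784
BF = 784 * 16 / 16 = 784 BF

784


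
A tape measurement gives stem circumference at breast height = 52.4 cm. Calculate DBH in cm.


Formula: DBH = C / pi
DBH = 52.4 / pi
pi = 3.14159...
DBH = 16.7 cm

16.7


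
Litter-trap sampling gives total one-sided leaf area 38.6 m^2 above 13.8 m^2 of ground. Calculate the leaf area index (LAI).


Formula: LAI = total leaf area / ground area  (dimensionless)
LAI = 38.6 m^2 / 13.8 m^2
LAI = 2.8

2.8


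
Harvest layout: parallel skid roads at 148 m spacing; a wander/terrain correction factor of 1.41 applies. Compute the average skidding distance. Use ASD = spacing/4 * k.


Formula: ASD = (spacing / 4) * correction
Uncorrected distance = spacing / 4 = 148 / 4 = 37 m
ASD = 37 * 1.41 = 52 m

52


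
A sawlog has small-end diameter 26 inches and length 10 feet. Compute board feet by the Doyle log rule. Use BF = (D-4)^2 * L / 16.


Doyle: BF = (D - 4)^2 * L / 16
Adjusted diameter = 26 - 4 = 22 in
(D-4)^2 = 22^2 = 484
BF = 484 * 10 / 16 = 303 BF

303


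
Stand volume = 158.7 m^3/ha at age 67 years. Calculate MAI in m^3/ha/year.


Formula: MAI = Total Volume / Stand Age
MAI = 158.7 m^3/ha / 67 years
MAI = 2.37 m^3/ha/year

2.37


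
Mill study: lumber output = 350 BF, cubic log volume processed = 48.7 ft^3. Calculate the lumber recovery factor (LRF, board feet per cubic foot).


Formula: LRF = Lumber Output (BF) / Log Input (ft^3)
LRF = 350 BF / 48.7 ft^3
LRF = 7.19 BF/ft^3

7.19


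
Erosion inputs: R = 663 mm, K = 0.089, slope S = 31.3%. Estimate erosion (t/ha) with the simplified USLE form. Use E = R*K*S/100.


Formula: E = R * K * S / 100  (simplified USLE)
R * K = 663 * 0.089 = 59.007
E = 59.007 * 31.3 / 100 = 18.47 t/ha

18.47


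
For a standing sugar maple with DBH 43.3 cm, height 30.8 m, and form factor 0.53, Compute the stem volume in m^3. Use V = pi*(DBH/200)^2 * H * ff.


Formula: V = pi * (DBH/200)^2 * H * ff
Radius = DBH/200 = 43.3/200 = 0.2165 m
Radius^2 = 0.2165^2 = 0.04687225 m^2
V = pi * 0.04687225 * 30.8 * 0.53
V = 2.404 m^3

2.404


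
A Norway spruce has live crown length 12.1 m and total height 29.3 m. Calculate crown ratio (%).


Formula: Crown Ratio = (Crown Length / Total Height) * 100
CR = (12.1 m / 29.3 m) * 100
CR = 0.413 * 100 = 41.3%

41.3


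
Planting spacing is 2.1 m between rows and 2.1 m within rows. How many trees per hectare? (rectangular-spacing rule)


Formula: TPH = 10000 m^2/ha / (spacing_x * spacing_y)
Area per tree = 2.1 m * 2.1 m = 4.41 m^2
TPH = 10000 / 4.41 = 2268 trees/ha

2268


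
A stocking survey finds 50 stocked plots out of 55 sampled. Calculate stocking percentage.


Formula: Stocking % = stocked plots / total plots * 100
Stocking = 50 / 55 * 100
Stocking = 0.9091 * 100 = 90.9%

90.9


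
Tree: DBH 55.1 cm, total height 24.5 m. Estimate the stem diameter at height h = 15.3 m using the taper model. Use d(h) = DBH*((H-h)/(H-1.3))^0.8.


Taper: d(h) = DBH * ((H - h) / (H - 1.3))^0.8
Numerator = H - h = 24.5 - 15.3 = 9.2 m
Denominator = H - 1.3 = 24.5 - 1.3 = 23.2 m
Ratio = 9.2 / 23.2 = 0.39655
d = 55.1 * 0.39655^0.8 = 26.3 cm

26.3


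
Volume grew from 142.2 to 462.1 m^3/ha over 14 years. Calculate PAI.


Formula: PAI = (V_T2 - V_T1) / (T2 - T1)
Volume increment = 462.1 - 142.2 = 319.9 m^3/ha
PAI = 319.9 / 14 = 22.85 m^3/ha/year

22.85


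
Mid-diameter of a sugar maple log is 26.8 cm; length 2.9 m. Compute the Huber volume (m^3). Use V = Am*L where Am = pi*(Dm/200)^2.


Huber: V = Am * L,  Am = pi*(Dm/200)^2
Am = pi*(26.8/200)^2 = 0.05641 m^2
V = 0.05641*2.9 = 0.1636 m^3

0.1636


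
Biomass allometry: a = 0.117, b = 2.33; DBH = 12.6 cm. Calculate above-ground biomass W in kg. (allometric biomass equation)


Formula: W = a * DBH^b  (allometric power law)
DBH^b = 12.6^2.33 = 366.3223
W = 0.117 * 366.3223 = 42.9 kg

42.9


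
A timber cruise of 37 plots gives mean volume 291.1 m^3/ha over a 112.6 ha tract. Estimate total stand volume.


Formula: Total Volume = Mean Volume per ha * Total Area
Total Volume = 291.1 m^3/ha * 112.6 ha
Total Volume = 32778 m^3

32778


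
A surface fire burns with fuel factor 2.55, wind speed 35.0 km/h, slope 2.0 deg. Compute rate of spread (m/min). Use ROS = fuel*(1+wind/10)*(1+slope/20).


Formula: ROS = fuel * (1 + wind/10) * (1 + slope/20)
Wind factor = 1 + 35.0/10 = 4.5
Slope factor = 1 + 2.0/20 = 1.1
ROS = 2.55 * 4.5 * 1.1 = 12.62 m/min

12.62


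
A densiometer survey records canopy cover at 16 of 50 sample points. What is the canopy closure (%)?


Formula: Canopy closure = covered points / total points * 100
Closure = 16 / 50 * 100
Closure = 0.32 * 100 = 32.0%

32.0


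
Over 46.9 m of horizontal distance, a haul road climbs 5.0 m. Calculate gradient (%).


Formula: Gradient = rise / run * 100
Gradient = 5.0 / 46.9 * 100 = 10.7%

10.7


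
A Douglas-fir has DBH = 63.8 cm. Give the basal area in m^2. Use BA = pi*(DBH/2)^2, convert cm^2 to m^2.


Formula: BA = pi * (DBH/2)^2 / 10000  (cm^2 to m^2)
Radius = DBH/2 = 63.8/2 = 31.9 cm
BA = pi * 31.9^2 / 10000
   = 3196.9161 cm^2 / 10000
   = 0.3197 m^2

0.3197


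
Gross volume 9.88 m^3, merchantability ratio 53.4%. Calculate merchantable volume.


Formula: MV = V_total * (merchantable_pct / 100)
Merchantable fraction = 53.4% / 100 = 0.534
MV = 9.88 m^3 * 0.534 = 5.276 m^3

5.276


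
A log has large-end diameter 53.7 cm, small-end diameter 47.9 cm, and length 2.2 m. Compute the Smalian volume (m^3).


Smalian: V = (A1 + A2)/2 * L,  A = pi*(D/200)^2
A1 = pi*(53.7/200)^2 = 0.226484 m^2
A2 = pi*(47.9/200)^2 = 0.180203 m^2
V = (0.226484+0.180203)/2*2.2 = 0.4474 m^3

0.4474


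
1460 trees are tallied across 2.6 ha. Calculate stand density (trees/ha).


Formula: Stand Density = N_trees / Area_ha
Density = 1460 trees / 2.6 ha
Density = 562 trees/ha

562


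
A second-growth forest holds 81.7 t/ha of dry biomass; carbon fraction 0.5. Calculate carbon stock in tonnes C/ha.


Formula: Carbon Stock = Biomass * Carbon Fraction
C = 81.7 t/ha * 0.5
C = 40.9 t C/ha

40.9


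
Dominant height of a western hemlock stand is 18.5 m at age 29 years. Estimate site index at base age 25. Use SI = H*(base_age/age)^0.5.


Formula: SI = H_dom * (base_age / age)^0.5
Age ratio = 25 / 29 = 0.86207
sqrt(age_ratio) = 0.92848
SI = 18.5 * 0.92848 = 17.2 m

17.2


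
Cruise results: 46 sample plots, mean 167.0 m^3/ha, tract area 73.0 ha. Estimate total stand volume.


Formula: Total Volume = Mean Volume per ha * Total Area
Total Volume = 167.0 m^3/ha * 73.0 ha
Total Volume = 12191 m^3

12191


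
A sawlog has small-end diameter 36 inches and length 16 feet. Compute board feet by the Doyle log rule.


Doyle: BF = (D - 4)^2 * L / 16
Adjusted diameter = 36 - 4 = 32 in
(D-4)^2 = 32^2 = 1024
BF = 1024 * 16 / 16 = 1024 BF

1024


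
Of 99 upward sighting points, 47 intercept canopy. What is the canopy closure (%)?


Formula: Canopy closure = covered points / total points * 100
Closure = 47 / 99 * 100
Closure = 0.4747 * 100 = 47.5%

47.5
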